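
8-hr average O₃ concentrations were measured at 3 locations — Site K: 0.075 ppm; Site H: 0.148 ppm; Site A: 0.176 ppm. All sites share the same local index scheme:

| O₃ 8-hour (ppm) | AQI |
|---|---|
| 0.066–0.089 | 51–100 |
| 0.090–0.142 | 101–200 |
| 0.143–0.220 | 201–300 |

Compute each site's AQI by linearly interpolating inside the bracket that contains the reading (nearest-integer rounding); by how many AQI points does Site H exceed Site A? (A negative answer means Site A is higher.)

Site K: 0.075 ∈ [0.066, 0.089] ↔ index [51, 100].
51 + (0.075−0.066)·(100−51)/(0.089−0.066) = 51 + 0.009·49/0.023 ≈ 70.17, so AQI = 70.
Site H: 0.148 lies in 0.143–0.220, so I_lo=201, I_hi=300, C_lo=0.143, C_hi=0.220.
(300−201)/(0.220−0.143) × (0.148−0.143) + 201 = 99/0.077 × 0.005 + 201 ≈ 207.43 → 207.
Site A: row 0.143–0.220 (AQI 201–300). (300−201)·(0.176−0.143)/(0.220−0.143) + 201 = 99·0.033/0.077 + 201 ≈ 243.43 → 243.
AQIs: Site K=70, Site H=207, Site A=243. Site H (207) − Site A (243) = -36.

-36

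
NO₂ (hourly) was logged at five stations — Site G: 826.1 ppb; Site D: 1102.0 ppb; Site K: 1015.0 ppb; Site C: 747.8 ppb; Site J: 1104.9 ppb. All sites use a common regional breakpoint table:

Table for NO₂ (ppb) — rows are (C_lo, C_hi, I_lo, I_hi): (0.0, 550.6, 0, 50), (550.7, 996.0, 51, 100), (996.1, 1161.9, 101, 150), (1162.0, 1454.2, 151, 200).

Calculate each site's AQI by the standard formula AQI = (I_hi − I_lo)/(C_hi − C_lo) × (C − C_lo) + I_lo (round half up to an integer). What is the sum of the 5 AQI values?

Site G: 826.1 ∈ [550.7, 996.0] ↔ index [51, 100].
51 + (826.1−550.7)·(100−51)/(996.0−550.7) = 51 + 275.4·49/445.3 ≈ 81.30, so AQI = 81.
Site D: row 996.1–1161.9 (AQI 101–150). (150−101)·(1102.0−996.1)/(1161.9−996.1) + 101 = 49·105.9/165.8 + 101 ≈ 132.30 → 132.
Site K 1015.0: bracket 996.1–1161.9 → index 101–150; slope 49/165.8, offset 18.9.
AQI = 101 + 49/165.8·18.9 ≈ 106.59 ⇒ 107.
Site C 747.8: bracket 550.7–996.0 → index 51–100; slope 49/445.3, offset 197.1.
AQI = 51 + 49/445.3·197.1 ≈ 72.69 ⇒ 73.
Site J: 1104.9 lies in 996.1–1161.9, so I_lo=101, I_hi=150, C_lo=996.1, C_hi=1161.9.
(150−101)/(1161.9−996.1) × (1104.9−996.1) + 101 = 49/165.8 × 108.8 + 101 ≈ 133.15 → 133.
AQIs: Site G=81, Site D=132, Site K=107, Site C=73, Site J=133. Sum = 81 + 132 + 107 + 73 + 133 = 526.

526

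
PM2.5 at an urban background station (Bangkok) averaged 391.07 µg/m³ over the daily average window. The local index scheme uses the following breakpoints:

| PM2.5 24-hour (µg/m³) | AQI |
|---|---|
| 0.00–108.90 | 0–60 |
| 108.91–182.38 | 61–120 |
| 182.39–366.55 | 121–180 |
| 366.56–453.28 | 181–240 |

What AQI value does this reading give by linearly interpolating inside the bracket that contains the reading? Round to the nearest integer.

PM2.5: 391.07 lies in 366.56–453.28, so I_lo=181, I_hi=240, C_lo=366.56, C_hi=453.28.
(240−181)/(453.28−366.56) × (391.07−366.56) + 181 = 59/86.72 × 24.51 + 181 ≈ 197.68 → 198.

198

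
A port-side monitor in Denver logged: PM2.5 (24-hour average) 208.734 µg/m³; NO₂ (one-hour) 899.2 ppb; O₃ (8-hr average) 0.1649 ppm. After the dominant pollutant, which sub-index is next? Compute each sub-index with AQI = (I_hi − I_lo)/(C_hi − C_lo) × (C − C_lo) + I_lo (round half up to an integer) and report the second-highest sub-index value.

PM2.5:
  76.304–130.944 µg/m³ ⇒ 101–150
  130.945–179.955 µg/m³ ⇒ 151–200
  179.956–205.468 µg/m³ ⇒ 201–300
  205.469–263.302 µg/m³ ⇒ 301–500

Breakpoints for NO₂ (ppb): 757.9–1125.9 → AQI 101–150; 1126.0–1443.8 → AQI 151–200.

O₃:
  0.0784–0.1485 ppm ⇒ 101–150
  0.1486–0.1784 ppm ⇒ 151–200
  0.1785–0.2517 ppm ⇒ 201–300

178

PM2.5: 208.734 lies in 205.469–263.302, so I_lo=301, I_hi=500, C_lo=205.469, C_hi=263.302.
(500−301)/(263.302−205.469) × (208.734−205.469) + 301 = 199/57.833 × 3.265 + 301 ≈ 312.23 → 312.
NO₂: 899.2 lies in 757.9–1125.9, so I_lo=101, I_hi=150, C_lo=757.9, C_hi=1125.9.
(150−101)/(1125.9−757.9) × (899.2−757.9) + 101 = 49/368.0 × 141.3 + 101 ≈ 119.81 → 120.
O₃ 0.1649: bracket 0.1486–0.1784 → index 151–200; slope 49/0.0298, offset 0.0163.
AQI = 151 + 49/0.0298·0.0163 ≈ 177.80 ⇒ 178.
Sub-indices: PM2.5→312, NO₂→120, O₃→178. Ranked high→low: 312, 178, 120. Second-highest sub-index = 178.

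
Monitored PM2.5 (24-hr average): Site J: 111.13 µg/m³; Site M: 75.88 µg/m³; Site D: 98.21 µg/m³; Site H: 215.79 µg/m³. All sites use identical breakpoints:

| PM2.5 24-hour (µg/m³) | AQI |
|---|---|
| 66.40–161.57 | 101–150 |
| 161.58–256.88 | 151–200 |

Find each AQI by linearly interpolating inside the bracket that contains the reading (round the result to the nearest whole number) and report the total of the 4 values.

Site J: 111.13 lies in 66.40–161.57, so I_lo=101, I_hi=150, C_lo=66.40, C_hi=161.57.
(150−101)/(161.57−66.40) × (111.13−66.40) + 101 = 49/95.17 × 44.73 + 101 ≈ 124.03 → 124.
Site M: 75.88 ∈ [66.40, 161.57] ↔ index [101, 150].
101 + (75.88−66.40)·(150−101)/(161.57−66.40) = 101 + 9.48·49/95.17 ≈ 105.88, so AQI = 106.
Site D 98.21: bracket 66.40–161.57 → index 101–150; slope 49/95.17, offset 31.81.
AQI = 101 + 49/95.17·31.81 ≈ 117.38 ⇒ 117.
Site H: row 161.58–256.88 (AQI 151–200). (200−151)·(215.79−161.58)/(256.88−161.58) + 151 = 49·54.21/95.30 + 151 ≈ 178.87 → 179.
AQIs: Site J=124, Site M=106, Site D=117, Site H=179. Sum = 124 + 106 + 117 + 179 = 526.

526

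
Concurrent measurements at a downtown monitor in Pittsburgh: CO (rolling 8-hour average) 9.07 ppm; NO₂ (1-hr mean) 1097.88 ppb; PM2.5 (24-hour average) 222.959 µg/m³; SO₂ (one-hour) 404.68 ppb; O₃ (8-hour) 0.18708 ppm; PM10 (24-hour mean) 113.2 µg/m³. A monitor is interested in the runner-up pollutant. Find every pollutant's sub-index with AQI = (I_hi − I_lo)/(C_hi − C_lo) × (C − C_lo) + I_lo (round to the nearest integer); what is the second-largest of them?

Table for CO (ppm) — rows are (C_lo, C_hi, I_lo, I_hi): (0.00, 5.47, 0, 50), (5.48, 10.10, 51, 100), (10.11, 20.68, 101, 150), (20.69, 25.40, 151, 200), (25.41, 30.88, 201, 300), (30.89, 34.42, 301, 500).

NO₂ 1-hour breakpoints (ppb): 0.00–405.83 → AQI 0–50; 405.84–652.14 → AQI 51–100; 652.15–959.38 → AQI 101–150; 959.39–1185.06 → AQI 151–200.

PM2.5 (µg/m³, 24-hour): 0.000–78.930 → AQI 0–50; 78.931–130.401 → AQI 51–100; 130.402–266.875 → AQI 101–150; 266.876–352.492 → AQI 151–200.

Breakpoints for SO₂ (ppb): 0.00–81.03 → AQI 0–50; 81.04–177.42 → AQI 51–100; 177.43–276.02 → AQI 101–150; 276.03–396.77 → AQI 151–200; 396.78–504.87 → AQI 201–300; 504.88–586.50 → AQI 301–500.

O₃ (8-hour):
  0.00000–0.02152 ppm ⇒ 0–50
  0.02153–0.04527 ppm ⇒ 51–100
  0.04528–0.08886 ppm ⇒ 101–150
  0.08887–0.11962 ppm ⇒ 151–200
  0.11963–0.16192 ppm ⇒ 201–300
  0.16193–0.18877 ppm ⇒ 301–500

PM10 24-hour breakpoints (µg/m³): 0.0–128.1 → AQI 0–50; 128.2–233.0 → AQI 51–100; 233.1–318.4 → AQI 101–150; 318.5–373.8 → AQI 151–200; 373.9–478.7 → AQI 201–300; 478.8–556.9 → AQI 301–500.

208

CO: 9.07 lies in 5.48–10.10, so I_lo=51, I_hi=100, C_lo=5.48, C_hi=10.10.
(100−51)/(10.10−5.48) × (9.07−5.48) + 51 = 49/4.62 × 3.59 + 51 ≈ 89.08 → 89.
NO₂ 1097.88: bracket 959.39–1185.06 → index 151–200; slope 49/225.67, offset 138.49.
AQI = 151 + 49/225.67·138.49 ≈ 181.07 ⇒ 181.
PM2.5 222.959: bracket 130.402–266.875 → index 101–150; slope 49/136.473, offset 92.557.
AQI = 101 + 49/136.473·92.557 ≈ 134.23 ⇒ 134.
SO₂: 404.68 ∈ [396.78, 504.87] ↔ index [201, 300].
201 + (404.68−396.78)·(300−201)/(504.87−396.78) = 201 + 7.90·99/108.09 ≈ 208.24, so AQI = 208.
O₃: row 0.16193–0.18877 (AQI 301–500). (500−301)·(0.18708−0.16193)/(0.18877−0.16193) + 301 = 199·0.02515/0.02684 + 301 ≈ 487.47 → 487.
PM10: 113.2 lies in 0.0–128.1, so I_lo=0, I_hi=50, C_lo=0.0, C_hi=128.1.
(50−0)/(128.1−0.0) × (113.2−0.0) + 0 = 50/128.1 × 113.2 + 0 ≈ 44.18 → 44.
Sub-indices: CO→89, NO₂→181, PM2.5→134, SO₂→208, O₃→487, PM10→44. Ranked high→low: 487, 208, 181, 134, 89, 44. Second-highest sub-index = 208.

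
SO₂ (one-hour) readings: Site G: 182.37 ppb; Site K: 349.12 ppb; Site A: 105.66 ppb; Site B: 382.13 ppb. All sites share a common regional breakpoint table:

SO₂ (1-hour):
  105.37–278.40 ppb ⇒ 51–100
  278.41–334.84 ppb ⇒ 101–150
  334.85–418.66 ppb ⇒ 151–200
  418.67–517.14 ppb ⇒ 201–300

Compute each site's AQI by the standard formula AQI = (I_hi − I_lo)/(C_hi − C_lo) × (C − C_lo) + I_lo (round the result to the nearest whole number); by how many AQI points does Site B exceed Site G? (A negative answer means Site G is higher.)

106

Site G 182.37: bracket 105.37–278.40 → index 51–100; slope 49/173.03, offset 77.00.
AQI = 51 + 49/173.03·77.00 ≈ 72.81 ⇒ 73.
Site K 349.12: bracket 334.85–418.66 → index 151–200; slope 49/83.81, offset 14.27.
AQI = 151 + 49/83.81·14.27 ≈ 159.34 ⇒ 159.
Site A: 105.66 lies in 105.37–278.40, so I_lo=51, I_hi=100, C_lo=105.37, C_hi=278.40.
(100−51)/(278.40−105.37) × (105.66−105.37) + 51 = 49/173.03 × 0.29 + 51 ≈ 51.08 → 51.
Site B: 382.13 ∈ [334.85, 418.66] ↔ index [151, 200].
151 + (382.13−334.85)·(200−151)/(418.66−334.85) = 151 + 47.28·49/83.81 ≈ 178.64, so AQI = 179.
AQIs: Site G=73, Site K=159, Site A=51, Site B=179. Site B (179) − Site G (73) = 106.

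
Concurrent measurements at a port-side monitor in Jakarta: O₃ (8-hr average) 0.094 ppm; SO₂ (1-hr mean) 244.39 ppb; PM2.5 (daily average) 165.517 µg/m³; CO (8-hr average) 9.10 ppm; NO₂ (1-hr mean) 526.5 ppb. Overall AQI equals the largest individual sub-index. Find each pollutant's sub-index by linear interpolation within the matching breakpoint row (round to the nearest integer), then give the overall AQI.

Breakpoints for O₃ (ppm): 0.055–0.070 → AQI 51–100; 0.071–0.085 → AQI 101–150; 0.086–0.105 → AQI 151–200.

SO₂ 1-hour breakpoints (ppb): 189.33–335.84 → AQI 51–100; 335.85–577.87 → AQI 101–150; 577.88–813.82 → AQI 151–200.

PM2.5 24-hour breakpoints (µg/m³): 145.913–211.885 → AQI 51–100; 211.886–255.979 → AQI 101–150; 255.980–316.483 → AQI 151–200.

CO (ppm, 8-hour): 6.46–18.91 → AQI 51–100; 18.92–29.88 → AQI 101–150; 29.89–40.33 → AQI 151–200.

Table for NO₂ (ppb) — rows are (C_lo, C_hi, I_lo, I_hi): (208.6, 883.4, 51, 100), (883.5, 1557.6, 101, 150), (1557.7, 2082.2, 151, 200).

O₃ 0.094: bracket 0.086–0.105 → index 151–200; slope 49/0.019, offset 0.008.
AQI = 151 + 49/0.019·0.008 ≈ 171.63 ⇒ 172.
SO₂: 244.39 lies in 189.33–335.84, so I_lo=51, I_hi=100, C_lo=189.33, C_hi=335.84.
(100−51)/(335.84−189.33) × (244.39−189.33) + 51 = 49/146.51 × 55.06 + 51 ≈ 69.41 → 69.
PM2.5: 165.517 lies in 145.913–211.885, so I_lo=51, I_hi=100, C_lo=145.913, C_hi=211.885.
(100−51)/(211.885−145.913) × (165.517−145.913) + 51 = 49/65.972 × 19.604 + 51 ≈ 65.56 → 66.
CO: 9.10 lies in 6.46–18.91, so I_lo=51, I_hi=100, C_lo=6.46, C_hi=18.91.
(100−51)/(18.91−6.46) × (9.10−6.46) + 51 = 49/12.45 × 2.64 + 51 ≈ 61.39 → 61.
NO₂: 526.5 lies in 208.6–883.4, so I_lo=51, I_hi=100, C_lo=208.6, C_hi=883.4.
(100−51)/(883.4−208.6) × (526.5−208.6) + 51 = 49/674.8 × 317.9 + 51 ≈ 74.08 → 74.
Sub-indices: O₃→172, SO₂→69, PM2.5→66, CO→61, NO₂→74. Overall AQI = max = 172; dominant pollutant is O₃.

172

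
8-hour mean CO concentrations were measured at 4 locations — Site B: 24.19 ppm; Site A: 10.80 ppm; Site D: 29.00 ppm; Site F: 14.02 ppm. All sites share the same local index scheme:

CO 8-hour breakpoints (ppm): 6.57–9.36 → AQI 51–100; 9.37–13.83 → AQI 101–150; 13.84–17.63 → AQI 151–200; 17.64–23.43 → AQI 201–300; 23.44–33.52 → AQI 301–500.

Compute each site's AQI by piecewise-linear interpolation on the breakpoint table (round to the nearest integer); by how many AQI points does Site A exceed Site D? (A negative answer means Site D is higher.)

Site B: 24.19 ∈ [23.44, 33.52] ↔ index [301, 500].
301 + (24.19−23.44)·(500−301)/(33.52−23.44) = 301 + 0.75·199/10.08 ≈ 315.81, so AQI = 316.
Site A: row 9.37–13.83 (AQI 101–150). (150−101)·(10.80−9.37)/(13.83−9.37) + 101 = 49·1.43/4.46 + 101 ≈ 116.71 → 117.
Site D: 29.00 lies in 23.44–33.52, so I_lo=301, I_hi=500, C_lo=23.44, C_hi=33.52.
(500−301)/(33.52−23.44) × (29.00−23.44) + 301 = 199/10.08 × 5.56 + 301 ≈ 410.77 → 411.
Site F: 14.02 lies in 13.84–17.63, so I_lo=151, I_hi=200, C_lo=13.84, C_hi=17.63.
(200−151)/(17.63−13.84) × (14.02−13.84) + 151 = 49/3.79 × 0.18 + 151 ≈ 153.33 → 153.
AQIs: Site B=316, Site A=117, Site D=411, Site F=153. Site A (117) − Site D (411) = -294.

-294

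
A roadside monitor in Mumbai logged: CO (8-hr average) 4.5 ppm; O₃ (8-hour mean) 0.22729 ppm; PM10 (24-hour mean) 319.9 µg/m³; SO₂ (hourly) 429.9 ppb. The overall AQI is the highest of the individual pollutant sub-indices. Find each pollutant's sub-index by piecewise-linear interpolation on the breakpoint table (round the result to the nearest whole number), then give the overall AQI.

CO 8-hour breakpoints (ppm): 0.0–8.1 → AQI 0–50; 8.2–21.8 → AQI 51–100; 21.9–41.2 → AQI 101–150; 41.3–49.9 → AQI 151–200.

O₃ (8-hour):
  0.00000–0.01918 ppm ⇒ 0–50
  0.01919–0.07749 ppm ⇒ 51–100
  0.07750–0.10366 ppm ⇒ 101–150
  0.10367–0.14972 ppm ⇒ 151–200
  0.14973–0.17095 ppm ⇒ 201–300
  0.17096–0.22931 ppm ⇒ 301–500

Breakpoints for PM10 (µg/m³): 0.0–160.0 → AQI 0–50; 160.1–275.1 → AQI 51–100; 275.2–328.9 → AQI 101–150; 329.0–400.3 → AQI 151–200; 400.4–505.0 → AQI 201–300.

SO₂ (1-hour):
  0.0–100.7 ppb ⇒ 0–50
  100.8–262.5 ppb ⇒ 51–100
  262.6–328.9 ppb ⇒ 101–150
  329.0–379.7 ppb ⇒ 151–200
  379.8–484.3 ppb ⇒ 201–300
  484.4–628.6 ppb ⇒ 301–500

CO 4.5: bracket 0.0–8.1 → index 0–50; slope 50/8.1, offset 4.5.
AQI = 0 + 50/8.1·4.5 ≈ 27.78 ⇒ 28.
O₃ 0.22729: bracket 0.17096–0.22931 → index 301–500; slope 199/0.05835, offset 0.05633.
AQI = 301 + 199/0.05835·0.05633 ≈ 493.11 ⇒ 493.
PM10 319.9: bracket 275.2–328.9 → index 101–150; slope 49/53.7, offset 44.7.
AQI = 101 + 49/53.7·44.7 ≈ 141.79 ⇒ 142.
SO₂: row 379.8–484.3 (AQI 201–300). (300−201)·(429.9−379.8)/(484.3−379.8) + 201 = 99·50.1/104.5 + 201 ≈ 248.46 → 248.
Sub-indices: CO→28, O₃→493, PM10→142, SO₂→248. Overall AQI = max = 493; dominant pollutant is O₃.
AQI 493: Hazardous.

493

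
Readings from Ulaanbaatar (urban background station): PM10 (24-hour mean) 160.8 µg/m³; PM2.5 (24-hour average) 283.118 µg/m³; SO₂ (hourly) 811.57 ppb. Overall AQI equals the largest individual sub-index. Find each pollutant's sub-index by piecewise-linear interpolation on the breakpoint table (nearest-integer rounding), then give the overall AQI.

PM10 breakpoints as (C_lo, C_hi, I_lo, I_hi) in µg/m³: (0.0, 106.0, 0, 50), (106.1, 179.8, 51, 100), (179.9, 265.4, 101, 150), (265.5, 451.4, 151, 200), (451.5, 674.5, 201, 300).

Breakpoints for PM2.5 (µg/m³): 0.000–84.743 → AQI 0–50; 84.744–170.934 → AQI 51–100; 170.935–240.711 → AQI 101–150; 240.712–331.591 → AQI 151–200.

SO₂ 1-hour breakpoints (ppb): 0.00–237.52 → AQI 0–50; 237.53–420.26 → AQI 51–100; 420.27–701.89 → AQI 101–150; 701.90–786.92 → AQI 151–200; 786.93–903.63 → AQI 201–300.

PM10: 160.8 lies in 106.1–179.8, so I_lo=51, I_hi=100, C_lo=106.1, C_hi=179.8.
(100−51)/(179.8−106.1) × (160.8−106.1) + 51 = 49/73.7 × 54.7 + 51 ≈ 87.37 → 87.
PM2.5: 283.118 lies in 240.712–331.591, so I_lo=151, I_hi=200, C_lo=240.712, C_hi=331.591.
(200−151)/(331.591−240.712) × (283.118−240.712) + 151 = 49/90.879 × 42.406 + 151 ≈ 173.86 → 174.
SO₂: 811.57 lies in 786.93–903.63, so I_lo=201, I_hi=300, C_lo=786.93, C_hi=903.63.
(300−201)/(903.63−786.93) × (811.57−786.93) + 201 = 99/116.70 × 24.64 + 201 ≈ 221.90 → 222.
Sub-indices: PM10→87, PM2.5→174, SO₂→222. Overall AQI = max = 222; dominant pollutant is SO₂.

222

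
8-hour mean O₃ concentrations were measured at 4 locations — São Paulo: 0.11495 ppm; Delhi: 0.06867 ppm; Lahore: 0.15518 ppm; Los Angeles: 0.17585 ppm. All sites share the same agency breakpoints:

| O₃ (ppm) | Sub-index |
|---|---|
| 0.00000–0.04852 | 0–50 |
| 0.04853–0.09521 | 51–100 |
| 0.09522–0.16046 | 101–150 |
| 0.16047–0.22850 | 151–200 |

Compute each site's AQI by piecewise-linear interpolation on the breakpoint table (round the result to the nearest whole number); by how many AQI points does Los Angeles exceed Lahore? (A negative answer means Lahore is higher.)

São Paulo: 0.11495 lies in 0.09522–0.16046, so I_lo=101, I_hi=150, C_lo=0.09522, C_hi=0.16046.
(150−101)/(0.16046−0.09522) × (0.11495−0.09522) + 101 = 49/0.06524 × 0.01973 + 101 ≈ 115.82 → 116.
Delhi: 0.06867 ∈ [0.04853, 0.09521] ↔ index [51, 100].
51 + (0.06867−0.04853)·(100−51)/(0.09521−0.04853) = 51 + 0.02014·49/0.04668 ≈ 72.14, so AQI = 72.
Lahore: 0.15518 lies in 0.09522–0.16046, so I_lo=101, I_hi=150, C_lo=0.09522, C_hi=0.16046.
(150−101)/(0.16046−0.09522) × (0.15518−0.09522) + 101 = 49/0.06524 × 0.05996 + 101 ≈ 146.03 → 146.
Los Angeles: 0.17585 ∈ [0.16047, 0.22850] ↔ index [151, 200].
151 + (0.17585−0.16047)·(200−151)/(0.22850−0.16047) = 151 + 0.01538·49/0.06803 ≈ 162.08, so AQI = 162.
AQIs: São Paulo=116, Delhi=72, Lahore=146, Los Angeles=162. Los Angeles (162) − Lahore (146) = 16.

16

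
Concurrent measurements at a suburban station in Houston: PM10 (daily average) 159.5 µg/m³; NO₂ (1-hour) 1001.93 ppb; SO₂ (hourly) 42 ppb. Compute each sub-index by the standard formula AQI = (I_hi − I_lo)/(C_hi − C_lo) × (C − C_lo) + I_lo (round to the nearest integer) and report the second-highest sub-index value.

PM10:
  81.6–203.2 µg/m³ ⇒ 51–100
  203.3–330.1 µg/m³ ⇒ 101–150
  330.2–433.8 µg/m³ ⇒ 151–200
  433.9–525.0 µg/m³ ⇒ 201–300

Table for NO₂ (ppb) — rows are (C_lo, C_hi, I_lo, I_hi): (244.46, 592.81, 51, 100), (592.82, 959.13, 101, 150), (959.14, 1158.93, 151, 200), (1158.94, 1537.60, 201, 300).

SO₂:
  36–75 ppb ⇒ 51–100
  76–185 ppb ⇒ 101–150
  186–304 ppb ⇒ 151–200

82

PM10: 159.5 lies in 81.6–203.2, so I_lo=51, I_hi=100, C_lo=81.6, C_hi=203.2.
(100−51)/(203.2−81.6) × (159.5−81.6) + 51 = 49/121.6 × 77.9 + 51 ≈ 82.39 → 82.
NO₂ 1001.93: bracket 959.14–1158.93 → index 151–200; slope 49/199.79, offset 42.79.
AQI = 151 + 49/199.79·42.79 ≈ 161.49 ⇒ 161.
SO₂: 42 ∈ [36, 75] ↔ index [51, 100].
51 + (42−36)·(100−51)/(75−36) = 51 + 6·49/39 ≈ 58.54, so AQI = 59.
Sub-indices: PM10→82, NO₂→161, SO₂→59. Ranked high→low: 161, 82, 59. Second-highest sub-index = 82.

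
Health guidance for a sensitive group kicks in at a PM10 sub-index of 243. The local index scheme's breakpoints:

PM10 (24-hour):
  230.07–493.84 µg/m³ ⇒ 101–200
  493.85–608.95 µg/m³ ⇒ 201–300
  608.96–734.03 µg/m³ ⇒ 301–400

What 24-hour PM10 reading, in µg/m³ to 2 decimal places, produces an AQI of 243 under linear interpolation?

542.68

AQI 243 lies in the 201–300 band, which corresponds to 493.85–608.95 µg/m³.
C = 493.85 + (243−201)×(608.95−493.85)/(300−201) = 493.85 + 42×115.10/99 ≈ 542.6803 µg/m³ → 542.68 µg/m³ to 2 dp.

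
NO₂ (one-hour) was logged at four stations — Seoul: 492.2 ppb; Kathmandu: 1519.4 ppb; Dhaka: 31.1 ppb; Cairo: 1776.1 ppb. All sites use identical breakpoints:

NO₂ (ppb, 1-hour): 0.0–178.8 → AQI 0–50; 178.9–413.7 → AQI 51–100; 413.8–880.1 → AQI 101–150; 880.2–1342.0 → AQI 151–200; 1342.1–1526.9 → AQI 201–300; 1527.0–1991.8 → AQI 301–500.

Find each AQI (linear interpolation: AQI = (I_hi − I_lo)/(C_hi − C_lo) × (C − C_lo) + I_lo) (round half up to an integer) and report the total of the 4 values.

822

Seoul: 492.2 ∈ [413.8, 880.1] ↔ index [101, 150].
101 + (492.2−413.8)·(150−101)/(880.1−413.8) = 101 + 78.4·49/466.3 ≈ 109.24, so AQI = 109.
Kathmandu: 1519.4 ∈ [1342.1, 1526.9] ↔ index [201, 300].
201 + (1519.4−1342.1)·(300−201)/(1526.9−1342.1) = 201 + 177.3·99/184.8 ≈ 295.98, so AQI = 296.
Dhaka: 31.1 lies in 0.0–178.8, so I_lo=0, I_hi=50, C_lo=0.0, C_hi=178.8.
(50−0)/(178.8−0.0) × (31.1−0.0) + 0 = 50/178.8 × 31.1 + 0 ≈ 8.70 → 9.
Cairo 1776.1: bracket 1527.0–1991.8 → index 301–500; slope 199/464.8, offset 249.1.
AQI = 301 + 199/464.8·249.1 ≈ 407.65 ⇒ 408.
AQIs: Seoul=109, Kathmandu=296, Dhaka=9, Cairo=408. Sum = 109 + 296 + 9 + 408 = 822.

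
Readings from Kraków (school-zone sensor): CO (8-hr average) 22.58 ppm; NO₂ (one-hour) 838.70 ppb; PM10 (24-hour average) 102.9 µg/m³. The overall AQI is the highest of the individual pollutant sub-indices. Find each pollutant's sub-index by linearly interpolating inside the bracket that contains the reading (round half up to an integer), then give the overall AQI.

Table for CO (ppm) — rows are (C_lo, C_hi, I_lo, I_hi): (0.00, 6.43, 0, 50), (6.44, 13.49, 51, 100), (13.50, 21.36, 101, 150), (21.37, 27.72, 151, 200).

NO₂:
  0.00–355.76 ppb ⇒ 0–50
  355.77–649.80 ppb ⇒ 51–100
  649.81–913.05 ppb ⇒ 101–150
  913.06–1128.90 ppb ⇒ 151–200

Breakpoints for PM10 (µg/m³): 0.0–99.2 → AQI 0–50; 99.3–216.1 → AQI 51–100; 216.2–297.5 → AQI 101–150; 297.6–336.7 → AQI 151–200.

160

CO: 22.58 lies in 21.37–27.72, so I_lo=151, I_hi=200, C_lo=21.37, C_hi=27.72.
(200−151)/(27.72−21.37) × (22.58−21.37) + 151 = 49/6.35 × 1.21 + 151 ≈ 160.34 → 160.
NO₂: 838.70 lies in 649.81–913.05, so I_lo=101, I_hi=150, C_lo=649.81, C_hi=913.05.
(150−101)/(913.05−649.81) × (838.70−649.81) + 101 = 49/263.24 × 188.89 + 101 ≈ 136.16 → 136.
PM10: row 99.3–216.1 (AQI 51–100). (100−51)·(102.9−99.3)/(216.1−99.3) + 51 = 49·3.6/116.8 + 51 ≈ 52.51 → 53.
Sub-indices: CO→160, NO₂→136, PM10→53. Overall AQI = max = 160; dominant pollutant is CO.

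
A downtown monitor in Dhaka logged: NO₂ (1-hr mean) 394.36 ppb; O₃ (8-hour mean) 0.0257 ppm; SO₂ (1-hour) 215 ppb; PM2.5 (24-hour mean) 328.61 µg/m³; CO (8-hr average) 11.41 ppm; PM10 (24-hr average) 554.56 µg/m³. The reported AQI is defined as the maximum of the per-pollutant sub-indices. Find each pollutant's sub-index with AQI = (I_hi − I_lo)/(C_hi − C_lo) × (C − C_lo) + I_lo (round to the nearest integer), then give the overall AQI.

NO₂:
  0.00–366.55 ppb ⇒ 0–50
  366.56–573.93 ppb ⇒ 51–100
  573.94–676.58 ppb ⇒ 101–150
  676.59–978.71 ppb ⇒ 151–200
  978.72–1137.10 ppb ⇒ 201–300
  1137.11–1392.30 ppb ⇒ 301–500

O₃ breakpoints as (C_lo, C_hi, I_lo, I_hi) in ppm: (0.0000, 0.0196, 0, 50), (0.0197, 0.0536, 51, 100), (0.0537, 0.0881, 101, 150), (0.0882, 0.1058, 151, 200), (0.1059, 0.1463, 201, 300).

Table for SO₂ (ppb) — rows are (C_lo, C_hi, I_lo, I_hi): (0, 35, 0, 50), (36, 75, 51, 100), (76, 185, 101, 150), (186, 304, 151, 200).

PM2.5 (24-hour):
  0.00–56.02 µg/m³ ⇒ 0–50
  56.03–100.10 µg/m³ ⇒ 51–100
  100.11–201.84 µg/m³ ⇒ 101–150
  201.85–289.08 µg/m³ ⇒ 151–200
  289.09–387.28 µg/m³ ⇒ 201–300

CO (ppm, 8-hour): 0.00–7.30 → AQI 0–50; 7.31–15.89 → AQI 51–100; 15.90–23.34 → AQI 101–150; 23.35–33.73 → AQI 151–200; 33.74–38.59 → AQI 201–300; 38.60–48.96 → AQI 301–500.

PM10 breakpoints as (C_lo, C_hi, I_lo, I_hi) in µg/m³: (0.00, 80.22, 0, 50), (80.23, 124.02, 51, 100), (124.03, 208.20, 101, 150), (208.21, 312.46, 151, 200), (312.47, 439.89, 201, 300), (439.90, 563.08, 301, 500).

486

NO₂ 394.36: bracket 366.56–573.93 → index 51–100; slope 49/207.37, offset 27.80.
AQI = 51 + 49/207.37·27.80 ≈ 57.57 ⇒ 58.
O₃: 0.0257 lies in 0.0197–0.0536, so I_lo=51, I_hi=100, C_lo=0.0197, C_hi=0.0536.
(100−51)/(0.0536−0.0197) × (0.0257−0.0197) + 51 = 49/0.0339 × 0.0060 + 51 ≈ 59.67 → 60.
SO₂: 215 ∈ [186, 304] ↔ index [151, 200].
151 + (215−186)·(200−151)/(304−186) = 151 + 29·49/118 ≈ 163.04, so AQI = 163.
PM2.5: row 289.09–387.28 (AQI 201–300). (300−201)·(328.61−289.09)/(387.28−289.09) + 201 = 99·39.52/98.19 + 201 ≈ 240.85 → 241.
CO 11.41: bracket 7.31–15.89 → index 51–100; slope 49/8.58, offset 4.10.
AQI = 51 + 49/8.58·4.10 ≈ 74.41 ⇒ 74.
PM10: 554.56 ∈ [439.90, 563.08] ↔ index [301, 500].
301 + (554.56−439.90)·(500−301)/(563.08−439.90) = 301 + 114.66·199/123.18 ≈ 486.24, so AQI = 486.
Sub-indices: NO₂→58, O₃→60, SO₂→163, PM2.5→241, CO→74, PM10→486. Overall AQI = max = 486; dominant pollutant is PM10.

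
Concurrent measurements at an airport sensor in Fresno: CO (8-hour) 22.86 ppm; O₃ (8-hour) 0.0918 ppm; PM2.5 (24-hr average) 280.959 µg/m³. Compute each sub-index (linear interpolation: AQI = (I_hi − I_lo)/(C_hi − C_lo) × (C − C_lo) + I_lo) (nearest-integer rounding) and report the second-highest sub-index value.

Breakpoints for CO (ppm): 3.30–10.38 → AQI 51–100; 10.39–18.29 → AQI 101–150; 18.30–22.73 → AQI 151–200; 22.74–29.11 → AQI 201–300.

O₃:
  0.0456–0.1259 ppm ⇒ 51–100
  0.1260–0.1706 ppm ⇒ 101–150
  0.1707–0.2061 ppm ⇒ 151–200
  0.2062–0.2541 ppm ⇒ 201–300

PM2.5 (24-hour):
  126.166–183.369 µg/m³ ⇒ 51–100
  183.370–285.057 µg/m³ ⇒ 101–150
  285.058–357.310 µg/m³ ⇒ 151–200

CO: 22.86 lies in 22.74–29.11, so I_lo=201, I_hi=300, C_lo=22.74, C_hi=29.11.
(300−201)/(29.11−22.74) × (22.86−22.74) + 201 = 99/6.37 × 0.12 + 201 ≈ 202.86 → 203.
O₃: 0.0918 ∈ [0.0456, 0.1259] ↔ index [51, 100].
51 + (0.0918−0.0456)·(100−51)/(0.1259−0.0456) = 51 + 0.0462·49/0.0803 ≈ 79.19, so AQI = 79.
PM2.5 280.959: bracket 183.370–285.057 → index 101–150; slope 49/101.687, offset 97.589.
AQI = 101 + 49/101.687·97.589 ≈ 148.03 ⇒ 148.
Sub-indices: CO→203, O₃→79, PM2.5→148. Ranked high→low: 203, 148, 79. Second-highest sub-index = 148.

148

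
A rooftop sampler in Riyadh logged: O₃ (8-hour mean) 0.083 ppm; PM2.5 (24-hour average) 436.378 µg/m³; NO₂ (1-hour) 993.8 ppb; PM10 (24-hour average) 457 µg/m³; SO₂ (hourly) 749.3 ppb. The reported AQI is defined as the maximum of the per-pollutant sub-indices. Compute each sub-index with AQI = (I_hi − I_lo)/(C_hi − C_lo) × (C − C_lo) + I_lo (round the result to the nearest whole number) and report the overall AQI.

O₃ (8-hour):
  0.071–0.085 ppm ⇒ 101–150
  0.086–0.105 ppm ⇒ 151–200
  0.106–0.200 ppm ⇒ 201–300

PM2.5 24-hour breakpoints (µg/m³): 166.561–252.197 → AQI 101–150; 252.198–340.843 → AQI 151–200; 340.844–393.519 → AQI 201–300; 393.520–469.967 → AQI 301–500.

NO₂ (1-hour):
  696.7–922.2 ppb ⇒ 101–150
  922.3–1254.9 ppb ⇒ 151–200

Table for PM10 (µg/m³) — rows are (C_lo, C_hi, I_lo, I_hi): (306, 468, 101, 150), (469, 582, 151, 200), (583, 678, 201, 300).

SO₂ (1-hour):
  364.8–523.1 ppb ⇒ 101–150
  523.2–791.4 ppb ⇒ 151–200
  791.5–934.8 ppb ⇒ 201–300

O₃: 0.083 ∈ [0.071, 0.085] ↔ index [101, 150].
101 + (0.083−0.071)·(150−101)/(0.085−0.071) = 101 + 0.012·49/0.014 ≈ 143.00, so AQI = 143.
PM2.5: row 393.520–469.967 (AQI 301–500). (500−301)·(436.378−393.520)/(469.967−393.520) + 301 = 199·42.858/76.447 + 301 ≈ 412.56 → 413.
NO₂: 993.8 ∈ [922.3, 1254.9] ↔ index [151, 200].
151 + (993.8−922.3)·(200−151)/(1254.9−922.3) = 151 + 71.5·49/332.6 ≈ 161.53, so AQI = 162.
PM10 457: bracket 306–468 → index 101–150; slope 49/162, offset 151.
AQI = 101 + 49/162·151 ≈ 146.67 ⇒ 147.
SO₂ 749.3: bracket 523.2–791.4 → index 151–200; slope 49/268.2, offset 226.1.
AQI = 151 + 49/268.2·226.1 ≈ 192.31 ⇒ 192.
Sub-indices: O₃→143, PM2.5→413, NO₂→162, PM10→147, SO₂→192. Overall AQI = max = 413; dominant pollutant is PM2.5.

413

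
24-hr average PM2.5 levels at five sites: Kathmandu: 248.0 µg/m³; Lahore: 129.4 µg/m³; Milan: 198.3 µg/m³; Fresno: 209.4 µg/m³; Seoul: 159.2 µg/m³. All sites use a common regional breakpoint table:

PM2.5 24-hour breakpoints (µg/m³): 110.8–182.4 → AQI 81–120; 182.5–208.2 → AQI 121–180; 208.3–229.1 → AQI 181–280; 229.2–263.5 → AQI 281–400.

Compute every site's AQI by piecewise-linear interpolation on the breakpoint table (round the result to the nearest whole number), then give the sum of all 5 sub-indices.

887

Kathmandu 248.0: bracket 229.2–263.5 → index 281–400; slope 119/34.3, offset 18.8.
AQI = 281 + 119/34.3·18.8 ≈ 346.22 ⇒ 346.
Lahore: 129.4 lies in 110.8–182.4, so I_lo=81, I_hi=120, C_lo=110.8, C_hi=182.4.
(120−81)/(182.4−110.8) × (129.4−110.8) + 81 = 39/71.6 × 18.6 + 81 ≈ 91.13 → 91.
Milan: row 182.5–208.2 (AQI 121–180). (180−121)·(198.3−182.5)/(208.2−182.5) + 121 = 59·15.8/25.7 + 121 ≈ 157.27 → 157.
Fresno: 209.4 lies in 208.3–229.1, so I_lo=181, I_hi=280, C_lo=208.3, C_hi=229.1.
(280−181)/(229.1−208.3) × (209.4−208.3) + 181 = 99/20.8 × 1.1 + 181 ≈ 186.24 → 186.
Seoul: 159.2 ∈ [110.8, 182.4] ↔ index [81, 120].
81 + (159.2−110.8)·(120−81)/(182.4−110.8) = 81 + 48.4·39/71.6 ≈ 107.36, so AQI = 107.
AQIs: Kathmandu=346, Lahore=91, Milan=157, Fresno=186, Seoul=107. Sum = 346 + 91 + 157 + 186 + 107 = 887.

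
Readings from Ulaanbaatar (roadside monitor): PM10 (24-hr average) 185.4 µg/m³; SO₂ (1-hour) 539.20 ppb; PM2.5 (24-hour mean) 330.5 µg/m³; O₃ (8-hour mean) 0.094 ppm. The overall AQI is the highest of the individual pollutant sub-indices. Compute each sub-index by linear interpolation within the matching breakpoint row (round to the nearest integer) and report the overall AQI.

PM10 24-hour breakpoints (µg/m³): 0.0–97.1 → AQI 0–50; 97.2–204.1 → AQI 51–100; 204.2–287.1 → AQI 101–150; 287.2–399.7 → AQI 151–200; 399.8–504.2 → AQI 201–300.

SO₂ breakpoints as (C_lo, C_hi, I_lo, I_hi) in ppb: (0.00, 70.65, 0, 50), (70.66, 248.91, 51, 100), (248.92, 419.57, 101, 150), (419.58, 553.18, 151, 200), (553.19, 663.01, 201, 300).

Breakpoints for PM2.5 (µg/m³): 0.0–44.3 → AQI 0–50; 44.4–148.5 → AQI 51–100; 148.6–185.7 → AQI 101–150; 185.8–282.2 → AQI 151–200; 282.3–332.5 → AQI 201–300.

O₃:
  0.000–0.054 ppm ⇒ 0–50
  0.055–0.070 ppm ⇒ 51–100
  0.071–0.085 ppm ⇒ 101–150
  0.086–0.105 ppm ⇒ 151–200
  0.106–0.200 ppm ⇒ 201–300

PM10: 185.4 ∈ [97.2, 204.1] ↔ index [51, 100].
51 + (185.4−97.2)·(100−51)/(204.1−97.2) = 51 + 88.2·49/106.9 ≈ 91.43, so AQI = 91.
SO₂: row 419.58–553.18 (AQI 151–200). (200−151)·(539.20−419.58)/(553.18−419.58) + 151 = 49·119.62/133.60 + 151 ≈ 194.87 → 195.
PM2.5: 330.5 ∈ [282.3, 332.5] ↔ index [201, 300].
201 + (330.5−282.3)·(300−201)/(332.5−282.3) = 201 + 48.2·99/50.2 ≈ 296.06, so AQI = 296.
O₃: 0.094 lies in 0.086–0.105, so I_lo=151, I_hi=200, C_lo=0.086, C_hi=0.105.
(200−151)/(0.105−0.086) × (0.094−0.086) + 151 = 49/0.019 × 0.008 + 151 ≈ 171.63 → 172.
Sub-indices: PM10→91, SO₂→195, PM2.5→296, O₃→172. Overall AQI = max = 296; dominant pollutant is PM2.5.
AQI 296: Very Unhealthy.

296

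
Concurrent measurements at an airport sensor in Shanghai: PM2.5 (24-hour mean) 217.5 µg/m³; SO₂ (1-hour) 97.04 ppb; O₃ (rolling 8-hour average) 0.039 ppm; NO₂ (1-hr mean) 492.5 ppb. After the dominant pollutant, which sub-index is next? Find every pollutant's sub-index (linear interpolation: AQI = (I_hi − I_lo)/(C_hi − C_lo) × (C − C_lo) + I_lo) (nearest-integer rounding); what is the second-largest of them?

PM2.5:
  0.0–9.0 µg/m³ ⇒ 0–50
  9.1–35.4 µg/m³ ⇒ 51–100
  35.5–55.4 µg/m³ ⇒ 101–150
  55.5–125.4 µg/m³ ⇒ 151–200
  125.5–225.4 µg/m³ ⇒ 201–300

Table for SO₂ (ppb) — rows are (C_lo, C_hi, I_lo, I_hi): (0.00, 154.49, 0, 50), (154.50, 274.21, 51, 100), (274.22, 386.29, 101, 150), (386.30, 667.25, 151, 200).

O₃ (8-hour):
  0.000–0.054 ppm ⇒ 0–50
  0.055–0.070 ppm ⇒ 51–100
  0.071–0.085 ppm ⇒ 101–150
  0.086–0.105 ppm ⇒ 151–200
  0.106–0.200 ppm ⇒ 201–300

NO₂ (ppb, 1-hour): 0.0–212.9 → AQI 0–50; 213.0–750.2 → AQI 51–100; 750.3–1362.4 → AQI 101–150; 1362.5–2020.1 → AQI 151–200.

PM2.5 217.5: bracket 125.5–225.4 → index 201–300; slope 99/99.9, offset 92.0.
AQI = 201 + 99/99.9·92.0 ≈ 292.17 ⇒ 292.
SO₂ 97.04: bracket 0.00–154.49 → index 0–50; slope 50/154.49, offset 97.04.
AQI = 0 + 50/154.49·97.04 ≈ 31.41 ⇒ 31.
O₃: row 0.000–0.054 (AQI 0–50). (50−0)·(0.039−0.000)/(0.054−0.000) + 0 = 50·0.039/0.054 + 0 ≈ 36.11 → 36.
NO₂: 492.5 ∈ [213.0, 750.2] ↔ index [51, 100].
51 + (492.5−213.0)·(100−51)/(750.2−213.0) = 51 + 279.5·49/537.2 ≈ 76.49, so AQI = 76.
Sub-indices: PM2.5→292, SO₂→31, O₃→36, NO₂→76. Ranked high→low: 292, 76, 36, 31. Second-highest sub-index = 76.

76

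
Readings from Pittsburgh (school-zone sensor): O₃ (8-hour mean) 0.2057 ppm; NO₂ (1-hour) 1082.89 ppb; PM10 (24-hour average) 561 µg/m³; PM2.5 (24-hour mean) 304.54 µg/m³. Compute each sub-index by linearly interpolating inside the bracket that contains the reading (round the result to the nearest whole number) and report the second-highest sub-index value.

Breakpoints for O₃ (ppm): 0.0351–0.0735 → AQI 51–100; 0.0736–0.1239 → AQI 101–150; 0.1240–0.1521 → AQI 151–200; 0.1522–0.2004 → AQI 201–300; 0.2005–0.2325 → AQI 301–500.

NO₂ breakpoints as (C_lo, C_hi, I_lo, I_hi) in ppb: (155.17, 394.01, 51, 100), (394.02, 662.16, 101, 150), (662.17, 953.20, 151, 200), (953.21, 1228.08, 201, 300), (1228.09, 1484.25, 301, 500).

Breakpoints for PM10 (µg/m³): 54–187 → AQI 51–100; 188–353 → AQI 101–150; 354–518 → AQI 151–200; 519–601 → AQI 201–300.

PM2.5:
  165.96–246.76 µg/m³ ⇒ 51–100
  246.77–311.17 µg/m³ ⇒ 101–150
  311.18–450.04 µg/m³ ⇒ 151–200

O₃ 0.2057: bracket 0.2005–0.2325 → index 301–500; slope 199/0.0320, offset 0.0052.
AQI = 301 + 199/0.0320·0.0052 ≈ 333.34 ⇒ 333.
NO₂: 1082.89 ∈ [953.21, 1228.08] ↔ index [201, 300].
201 + (1082.89−953.21)·(300−201)/(1228.08−953.21) = 201 + 129.68·99/274.87 ≈ 247.71, so AQI = 248.
PM10: 561 ∈ [519, 601] ↔ index [201, 300].
201 + (561−519)·(300−201)/(601−519) = 201 + 42·99/82 ≈ 251.71, so AQI = 252.
PM2.5: 304.54 lies in 246.77–311.17, so I_lo=101, I_hi=150, C_lo=246.77, C_hi=311.17.
(150−101)/(311.17−246.77) × (304.54−246.77) + 101 = 49/64.40 × 57.77 + 101 ≈ 144.96 → 145.
Sub-indices: O₃→333, NO₂→248, PM10→252, PM2.5→145. Ranked high→low: 333, 252, 248, 145. Second-highest sub-index = 252.

252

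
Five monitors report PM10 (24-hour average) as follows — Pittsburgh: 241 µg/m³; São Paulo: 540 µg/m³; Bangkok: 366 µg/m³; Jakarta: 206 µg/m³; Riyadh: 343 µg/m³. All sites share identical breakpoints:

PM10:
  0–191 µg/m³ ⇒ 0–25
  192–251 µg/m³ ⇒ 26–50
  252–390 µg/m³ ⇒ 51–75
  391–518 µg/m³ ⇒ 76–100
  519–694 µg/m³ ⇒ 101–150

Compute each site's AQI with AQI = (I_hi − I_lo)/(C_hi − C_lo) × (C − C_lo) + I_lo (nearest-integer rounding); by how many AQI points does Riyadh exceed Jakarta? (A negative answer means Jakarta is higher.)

Pittsburgh: 241 lies in 192–251, so I_lo=26, I_hi=50, C_lo=192, C_hi=251.
(50−26)/(251−192) × (241−192) + 26 = 24/59 × 49 + 26 ≈ 45.93 → 46.
São Paulo: 540 ∈ [519, 694] ↔ index [101, 150].
101 + (540−519)·(150−101)/(694−519) = 101 + 21·49/175 ≈ 106.88, so AQI = 107.
Bangkok: 366 lies in 252–390, so I_lo=51, I_hi=75, C_lo=252, C_hi=390.
(75−51)/(390−252) × (366−252) + 51 = 24/138 × 114 + 51 ≈ 70.83 → 71.
Jakarta: 206 lies in 192–251, so I_lo=26, I_hi=50, C_lo=192, C_hi=251.
(50−26)/(251−192) × (206−192) + 26 = 24/59 × 14 + 26 ≈ 31.69 → 32.
Riyadh: 343 lies in 252–390, so I_lo=51, I_hi=75, C_lo=252, C_hi=390.
(75−51)/(390−252) × (343−252) + 51 = 24/138 × 91 + 51 ≈ 66.83 → 67.
AQIs: Pittsburgh=46, São Paulo=107, Bangkok=71, Jakarta=32, Riyadh=67. Riyadh (67) − Jakarta (32) = 35.

35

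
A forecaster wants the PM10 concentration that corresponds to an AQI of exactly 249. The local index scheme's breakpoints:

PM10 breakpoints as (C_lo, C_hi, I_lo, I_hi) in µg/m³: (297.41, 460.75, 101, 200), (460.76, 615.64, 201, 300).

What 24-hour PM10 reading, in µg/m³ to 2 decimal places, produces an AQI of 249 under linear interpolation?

AQI 249 lies in the 201–300 band, which corresponds to 460.76–615.64 µg/m³.
C = 460.76 + (249−201)×(615.64−460.76)/(300−201) = 460.76 + 48×154.88/99 ≈ 535.8533 µg/m³ → 535.85 µg/m³ to 2 dp.

535.85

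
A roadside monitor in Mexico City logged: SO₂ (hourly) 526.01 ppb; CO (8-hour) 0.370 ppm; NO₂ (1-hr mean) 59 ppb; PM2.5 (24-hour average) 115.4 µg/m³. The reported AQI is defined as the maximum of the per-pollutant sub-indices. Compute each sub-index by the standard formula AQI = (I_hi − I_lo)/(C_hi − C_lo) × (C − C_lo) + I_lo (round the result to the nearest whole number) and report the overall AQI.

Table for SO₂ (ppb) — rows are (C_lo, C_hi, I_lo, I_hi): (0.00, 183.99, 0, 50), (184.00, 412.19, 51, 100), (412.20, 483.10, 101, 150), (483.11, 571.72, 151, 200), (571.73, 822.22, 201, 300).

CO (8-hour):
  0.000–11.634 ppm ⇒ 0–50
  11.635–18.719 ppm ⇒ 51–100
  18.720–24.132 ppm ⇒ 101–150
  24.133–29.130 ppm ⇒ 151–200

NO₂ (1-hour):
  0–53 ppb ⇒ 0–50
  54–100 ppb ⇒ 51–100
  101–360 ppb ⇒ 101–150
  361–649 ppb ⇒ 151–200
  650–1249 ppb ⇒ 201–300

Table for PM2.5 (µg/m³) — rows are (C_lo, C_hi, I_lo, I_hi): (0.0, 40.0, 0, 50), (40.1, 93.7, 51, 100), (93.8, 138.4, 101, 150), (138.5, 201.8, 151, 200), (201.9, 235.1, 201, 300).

175

SO₂: 526.01 lies in 483.11–571.72, so I_lo=151, I_hi=200, C_lo=483.11, C_hi=571.72.
(200−151)/(571.72−483.11) × (526.01−483.11) + 151 = 49/88.61 × 42.90 + 151 ≈ 174.72 → 175.
CO: 0.370 lies in 0.000–11.634, so I_lo=0, I_hi=50, C_lo=0.000, C_hi=11.634.
(50−0)/(11.634−0.000) × (0.370−0.000) + 0 = 50/11.634 × 0.370 + 0 ≈ 1.59 → 2.
NO₂ 59: bracket 54–100 → index 51–100; slope 49/46, offset 5.
AQI = 51 + 49/46·5 ≈ 56.33 ⇒ 56.
PM2.5: 115.4 lies in 93.8–138.4, so I_lo=101, I_hi=150, C_lo=93.8, C_hi=138.4.
(150−101)/(138.4−93.8) × (115.4−93.8) + 101 = 49/44.6 × 21.6 + 101 ≈ 124.73 → 125.
Sub-indices: SO₂→175, CO→2, NO₂→56, PM2.5→125. Overall AQI = max = 175; dominant pollutant is SO₂.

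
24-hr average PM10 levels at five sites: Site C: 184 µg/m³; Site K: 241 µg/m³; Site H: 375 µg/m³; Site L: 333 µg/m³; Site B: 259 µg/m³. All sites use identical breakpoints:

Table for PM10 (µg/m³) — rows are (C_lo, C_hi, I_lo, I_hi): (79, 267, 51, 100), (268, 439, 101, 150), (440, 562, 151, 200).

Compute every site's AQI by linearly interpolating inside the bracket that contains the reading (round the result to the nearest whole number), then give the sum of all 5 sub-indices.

Site C: 184 lies in 79–267, so I_lo=51, I_hi=100, C_lo=79, C_hi=267.
(100−51)/(267−79) × (184−79) + 51 = 49/188 × 105 + 51 ≈ 78.37 → 78.
Site K 241: bracket 79–267 → index 51–100; slope 49/188, offset 162.
AQI = 51 + 49/188·162 ≈ 93.22 ⇒ 93.
Site H: row 268–439 (AQI 101–150). (150−101)·(375−268)/(439−268) + 101 = 49·107/171 + 101 ≈ 131.66 → 132.
Site L: 333 ∈ [268, 439] ↔ index [101, 150].
101 + (333−268)·(150−101)/(439−268) = 101 + 65·49/171 ≈ 119.63, so AQI = 120.
Site B 259: bracket 79–267 → index 51–100; slope 49/188, offset 180.
AQI = 51 + 49/188·180 ≈ 97.91 ⇒ 98.
AQIs: Site C=78, Site K=93, Site H=132, Site L=120, Site B=98. Sum = 78 + 93 + 132 + 120 + 98 = 521.

521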